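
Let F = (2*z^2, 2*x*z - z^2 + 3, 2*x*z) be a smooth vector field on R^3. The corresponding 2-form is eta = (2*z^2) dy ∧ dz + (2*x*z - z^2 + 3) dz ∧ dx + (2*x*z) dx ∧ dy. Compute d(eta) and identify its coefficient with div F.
d(eta) = (2*x) dx ∧ dy ∧ dz; div F = 2*x

For a 2-form in R^3 of the form above, applying d gives a 3-form with coefficient ∂P/∂x + ∂Q/∂y + ∂R/∂z:
  ∂P/∂x = 0
  ∂Q/∂y = 0
  ∂R/∂z = 2*x
Sum = 2*x, which is exactly div F.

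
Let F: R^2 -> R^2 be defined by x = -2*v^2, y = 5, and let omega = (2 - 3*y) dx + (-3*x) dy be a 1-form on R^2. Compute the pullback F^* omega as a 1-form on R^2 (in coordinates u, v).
F^* omega = (52*v) dv

Using F^*(f dg) = (f ∘ F) d(g ∘ F), substitute each coordinate x_i by F_i(u, v) in f_i, and replace dx_i by d F_i = (∂F_i/∂u) du + (∂F_i/∂v) dv.
  For the x component: f_1(F) = -13; d F_1 = (0) du + (-4*v) dv
  For the y component: f_2(F) = 6*v^2; d F_2 = (0) du + (0) dv
Combining and collecting du, dv coefficients:
  coeff of du: 0
  coeff of dv: 52*v
F^* omega = (52*v) dv.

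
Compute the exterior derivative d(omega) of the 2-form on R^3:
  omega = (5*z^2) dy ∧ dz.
d(omega) = 0

For a 2-form omega = sum_{i<j} g_{ij} dx_i ∧ dx_j, the exterior derivative is
  d(omega) = sum_{i<j} d(g_{ij}) ∧ dx_i ∧ dx_j = sum_{i<j, k} (∂g_{ij}/∂x_k) dx_k ∧ dx_i ∧ dx_j.
Expand each term, using dx_k ∧ dx_i ∧ dx_j = sgn(permutation) dx_{(a)} ∧ dx_{(b)} ∧ dx_{(c)} with (a < b < c) sorted:

Collecting like 3-forms: d(omega) = 0.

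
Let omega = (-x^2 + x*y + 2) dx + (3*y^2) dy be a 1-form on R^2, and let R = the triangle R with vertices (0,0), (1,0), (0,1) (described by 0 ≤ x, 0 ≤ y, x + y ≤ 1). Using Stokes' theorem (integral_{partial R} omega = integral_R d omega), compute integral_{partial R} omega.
integral_(partial R) omega = -1/6

Stokes: integral_partial_R omega = integral_R d omega with d omega = (∂Q/∂x - ∂P/∂y) dx ∧ dy.
  ∂Q/∂x = 0
  ∂P/∂y = x
  integrand = ∂Q/∂x - ∂P/∂y = -x.
Integrating over R: integral_0^1 integral_0^{1-x} (-x) dy dx = -1/6.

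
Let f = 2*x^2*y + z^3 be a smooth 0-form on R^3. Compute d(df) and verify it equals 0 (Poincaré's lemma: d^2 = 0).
d(df) = 0

Step 1: df = sum_i (∂f/∂x_i) dx_i = (4*x*y) dx + (2*x^2) dy + (3*z^2) dz.
Step 2: Apply d again. Using the 1-form formula, the coefficient of dx ∧ dy in d(df) is ∂^2 f/∂x ∂y - ∂^2 f/∂y ∂x = (4*x) - (4*x) = 0 (equality of mixed partials for smooth f).
Similarly for dx ∧ dz and dy ∧ dz — all coefficients vanish. So d(df) = 0.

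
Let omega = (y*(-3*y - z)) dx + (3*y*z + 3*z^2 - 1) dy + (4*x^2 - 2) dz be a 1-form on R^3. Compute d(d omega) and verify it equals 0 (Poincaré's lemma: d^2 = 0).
d(d omega) = 0

Step 1: d omega = sum_{i<j} (∂f_j/∂x_i - ∂f_i/∂x_j) dx_i ∧ dx_j:
  coeff of dx ∧ dy: 6*y + z
  coeff of dx ∧ dz: 8*x + y
  coeff of dy ∧ dz: -3*y - 6*z
Step 2: Apply d again to each 2-form coefficient. The only possible 3-form in R^3 is dx ∧ dy ∧ dz, with coefficient
  ∂(coeff of dy∧dz)/∂x - ∂(coeff of dx∧dz)/∂y + ∂(coeff of dx∧dy)/∂z
  = ∂/∂x (-3*y - 6*z) - ∂/∂y (8*x + y) + ∂/∂z (6*y + z).
Each of these terms simplifies to sums of mixed partials that cancel in pairs. The result is 0 (by equality of mixed partials for smooth functions — Schwarz / Clairaut).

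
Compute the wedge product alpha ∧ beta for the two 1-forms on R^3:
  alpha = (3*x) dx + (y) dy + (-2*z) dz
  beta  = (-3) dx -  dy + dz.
alpha ∧ beta = (-3*x + 3*y) dx ∧ dy + (3*x - 6*z) dx ∧ dz + (y - 2*z) dy ∧ dz

Distribute the wedge, using dx_i ∧ dx_j = -dx_j ∧ dx_i and dx_i ∧ dx_i = 0. For each pair (i, j) with i < j, the coefficient of dx_i ∧ dx_j in alpha ∧ beta is (alpha_i * beta_j - alpha_j * beta_i). Collecting: alpha ∧ beta = (-3*x + 3*y) dx ∧ dy + (3*x - 6*z) dx ∧ dz + (y - 2*z) dy ∧ dz.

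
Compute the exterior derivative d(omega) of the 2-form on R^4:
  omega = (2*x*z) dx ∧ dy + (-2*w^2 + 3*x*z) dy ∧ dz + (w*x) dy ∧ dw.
d(omega) = (2*x + 3*z) dx ∧ dy ∧ dz + (-4*w) dy ∧ dz ∧ dw + (w) dx ∧ dy ∧ dw

For a 2-form omega = sum_{i<j} g_{ij} dx_i ∧ dx_j, the exterior derivative is
  d(omega) = sum_{i<j} d(g_{ij}) ∧ dx_i ∧ dx_j = sum_{i<j, k} (∂g_{ij}/∂x_k) dx_k ∧ dx_i ∧ dx_j.
Expand each term, using dx_k ∧ dx_i ∧ dx_j = sgn(permutation) dx_{(a)} ∧ dx_{(b)} ∧ dx_{(c)} with (a < b < c) sorted:
  d(2*x*z) includes (∂/∂z)(2*x*z) dz = (2*x) dz, which multiplied by dx ∧ dy gives (2*x) dx ∧ dy ∧ dz
  d(-2*w^2 + 3*x*z) includes (∂/∂x)(-2*w^2 + 3*x*z) dx = (3*z) dx, which multiplied by dy ∧ dz gives (3*z) dx ∧ dy ∧ dz
  d(-2*w^2 + 3*x*z) includes (∂/∂w)(-2*w^2 + 3*x*z) dw = (-4*w) dw, which multiplied by dy ∧ dz gives (-4*w) dy ∧ dz ∧ dw
  d(w*x) includes (∂/∂x)(w*x) dx = (w) dx, which multiplied by dy ∧ dw gives (w) dx ∧ dy ∧ dw
Collecting like 3-forms: d(omega) = (2*x + 3*z) dx ∧ dy ∧ dz + (-4*w) dy ∧ dz ∧ dw + (w) dx ∧ dy ∧ dw.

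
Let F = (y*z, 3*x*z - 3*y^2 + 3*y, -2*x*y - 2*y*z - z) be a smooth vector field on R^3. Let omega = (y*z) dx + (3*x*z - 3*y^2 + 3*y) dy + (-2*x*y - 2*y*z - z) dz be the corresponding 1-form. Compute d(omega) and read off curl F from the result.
d(omega) = (-5*x - 2*z) dy ∧ dz + (3*y) dz ∧ dx + (2*z) dx ∧ dy; curl F = (-5*x - 2*z, 3*y, 2*z)

d omega = sum_{i<j} (∂f_j/∂x_i - ∂f_i/∂x_j) dx_i ∧ dx_j. Under the identification (dy ∧ dz, dz ∧ dx, dx ∧ dy) ↔ (e_x, e_y, e_z), the coefficients are exactly the components of curl F. Compute:
  ∂R/∂y - ∂Q/∂z = (-2*x - 2*z) - (3*x) = -5*x - 2*z
  ∂P/∂z - ∂R/∂x = (y) - (-2*y) = 3*y
  ∂Q/∂x - ∂P/∂y = (3*z) - (z) = 2*z.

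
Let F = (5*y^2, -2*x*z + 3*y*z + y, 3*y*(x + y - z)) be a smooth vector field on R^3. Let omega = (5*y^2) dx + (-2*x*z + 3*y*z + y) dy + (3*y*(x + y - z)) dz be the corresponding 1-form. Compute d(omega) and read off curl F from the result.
d(omega) = (5*x + 3*y - 3*z) dy ∧ dz + (-3*y) dz ∧ dx + (-10*y - 2*z) dx ∧ dy; curl F = (5*x + 3*y - 3*z, -3*y, -10*y - 2*z)

d omega = sum_{i<j} (∂f_j/∂x_i - ∂f_i/∂x_j) dx_i ∧ dx_j. Under the identification (dy ∧ dz, dz ∧ dx, dx ∧ dy) ↔ (e_x, e_y, e_z), the coefficients are exactly the components of curl F. Compute:
  ∂R/∂y - ∂Q/∂z = (3*x + 6*y - 3*z) - (-2*x + 3*y) = 5*x + 3*y - 3*z
  ∂P/∂z - ∂R/∂x = (0) - (3*y) = -3*y
  ∂Q/∂x - ∂P/∂y = (-2*z) - (10*y) = -10*y - 2*z.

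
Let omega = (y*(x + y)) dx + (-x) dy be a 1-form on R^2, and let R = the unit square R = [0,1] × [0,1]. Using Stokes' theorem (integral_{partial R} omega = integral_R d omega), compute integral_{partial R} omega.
integral_(partial R) omega = -5/2

Stokes: integral_partial_R omega = integral_R d omega with d omega = (∂Q/∂x - ∂P/∂y) dx ∧ dy.
  ∂Q/∂x = -1
  ∂P/∂y = x + 2*y
  integrand = ∂Q/∂x - ∂P/∂y = -x - 2*y - 1.
Integrating over R: integral_0^1 integral_0^1 (-x - 2*y - 1) dx dy = -5/2.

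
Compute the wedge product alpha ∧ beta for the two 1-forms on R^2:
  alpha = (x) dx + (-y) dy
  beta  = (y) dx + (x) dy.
alpha ∧ beta = (x^2 + y^2) dx ∧ dy

Distribute the wedge, using dx_i ∧ dx_j = -dx_j ∧ dx_i and dx_i ∧ dx_i = 0. For each pair (i, j) with i < j, the coefficient of dx_i ∧ dx_j in alpha ∧ beta is (alpha_i * beta_j - alpha_j * beta_i). Collecting: alpha ∧ beta = (x^2 + y^2) dx ∧ dy.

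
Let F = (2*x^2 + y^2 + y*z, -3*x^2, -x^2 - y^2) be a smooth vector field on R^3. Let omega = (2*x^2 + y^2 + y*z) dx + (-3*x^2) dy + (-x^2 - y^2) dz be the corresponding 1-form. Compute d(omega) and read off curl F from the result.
d(omega) = (-2*y) dy ∧ dz + (2*x + y) dz ∧ dx + (-6*x - 2*y - z) dx ∧ dy; curl F = (-2*y, 2*x + y, -6*x - 2*y - z)

d omega = sum_{i<j} (∂f_j/∂x_i - ∂f_i/∂x_j) dx_i ∧ dx_j. Under the identification (dy ∧ dz, dz ∧ dx, dx ∧ dy) ↔ (e_x, e_y, e_z), the coefficients are exactly the components of curl F. Compute:
  ∂R/∂y - ∂Q/∂z = (-2*y) - (0) = -2*y
  ∂P/∂z - ∂R/∂x = (y) - (-2*x) = 2*x + y
  ∂Q/∂x - ∂P/∂y = (-6*x) - (2*y + z) = -6*x - 2*y - z.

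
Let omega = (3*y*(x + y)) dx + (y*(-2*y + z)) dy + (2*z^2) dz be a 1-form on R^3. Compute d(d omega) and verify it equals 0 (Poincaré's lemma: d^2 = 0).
d(d omega) = 0

Step 1: d omega = sum_{i<j} (∂f_j/∂x_i - ∂f_i/∂x_j) dx_i ∧ dx_j:
  coeff of dx ∧ dy: -3*x - 6*y
  coeff of dx ∧ dz: 0
  coeff of dy ∧ dz: -y
Step 2: Apply d again to each 2-form coefficient. The only possible 3-form in R^3 is dx ∧ dy ∧ dz, with coefficient
  ∂(coeff of dy∧dz)/∂x - ∂(coeff of dx∧dz)/∂y + ∂(coeff of dx∧dy)/∂z
  = ∂/∂x (-y) - ∂/∂y (0) + ∂/∂z (-3*x - 6*y).
Each of these terms simplifies to sums of mixed partials that cancel in pairs. The result is 0 (by equality of mixed partials for smooth functions — Schwarz / Clairaut).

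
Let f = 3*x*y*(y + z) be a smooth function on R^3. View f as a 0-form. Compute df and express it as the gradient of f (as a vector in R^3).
df = (3*y*(y + z)) dx + (3*x*(2*y + z)) dy + (3*x*y) dz; grad f = (3*y*(y + z), 3*x*(2*y + z), 3*x*y)

For a 0-form f, d f = (∂f/∂x) dx + (∂f/∂y) dy + (∂f/∂z) dz. The components of the vector representation are exactly the entries of grad f in Cartesian coordinates:
  ∂f/∂x = 3*y*(y + z)
  ∂f/∂y = 3*x*(2*y + z)
  ∂f/∂z = 3*x*y.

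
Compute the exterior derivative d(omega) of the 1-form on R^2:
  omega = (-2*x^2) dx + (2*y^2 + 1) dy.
d(omega) = 0

For a 1-form omega = sum_i f_i dx_i, the exterior derivative is
  d(omega) = sum_{i < j} (∂f_j/∂x_i - ∂f_i/∂x_j) dx_i ∧ dx_j.

Assembling: d(omega) = 0.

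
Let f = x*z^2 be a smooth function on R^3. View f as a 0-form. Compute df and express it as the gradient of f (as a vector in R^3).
df = (z^2) dx + (0) dy + (2*x*z) dz; grad f = (z^2, 0, 2*x*z)

For a 0-form f, d f = (∂f/∂x) dx + (∂f/∂y) dy + (∂f/∂z) dz. The components of the vector representation are exactly the entries of grad f in Cartesian coordinates:
  ∂f/∂x = z^2
  ∂f/∂y = 0
  ∂f/∂z = 2*x*z.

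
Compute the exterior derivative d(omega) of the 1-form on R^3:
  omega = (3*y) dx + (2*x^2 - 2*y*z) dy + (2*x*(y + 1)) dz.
d(omega) = (4*x - 3) dx ∧ dy + (2*y + 2) dx ∧ dz + (2*x + 2*y) dy ∧ dz

For a 1-form omega = sum_i f_i dx_i, the exterior derivative is
  d(omega) = sum_{i < j} (∂f_j/∂x_i - ∂f_i/∂x_j) dx_i ∧ dx_j.
  coefficient of dx ∧ dy: ∂f_2/∂x - ∂f_1/∂y = ∂(2*x^2 - 2*y*z)/∂x - ∂(3*y)/∂y = 4*x - 3
  coefficient of dx ∧ dz: ∂f_3/∂x - ∂f_1/∂z = ∂(2*x*(y + 1))/∂x - ∂(3*y)/∂z = 2*y + 2
  coefficient of dy ∧ dz: ∂f_3/∂y - ∂f_2/∂z = ∂(2*x*(y + 1))/∂y - ∂(2*x^2 - 2*y*z)/∂z = 2*x + 2*y
Assembling: d(omega) = (4*x - 3) dx ∧ dy + (2*y + 2) dx ∧ dz + (2*x + 2*y) dy ∧ dz.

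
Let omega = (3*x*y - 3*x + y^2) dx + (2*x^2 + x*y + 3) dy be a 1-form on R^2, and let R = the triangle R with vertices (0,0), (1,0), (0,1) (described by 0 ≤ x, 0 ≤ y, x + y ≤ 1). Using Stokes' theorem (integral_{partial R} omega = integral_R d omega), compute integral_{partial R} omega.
integral_(partial R) omega = 0

Stokes: integral_partial_R omega = integral_R d omega with d omega = (∂Q/∂x - ∂P/∂y) dx ∧ dy.
  ∂Q/∂x = 4*x + y
  ∂P/∂y = 3*x + 2*y
  integrand = ∂Q/∂x - ∂P/∂y = x - y.
Integrating over R: integral_0^1 integral_0^{1-x} (x - y) dy dx = 0.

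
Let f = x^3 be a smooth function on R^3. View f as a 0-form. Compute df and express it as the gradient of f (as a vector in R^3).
df = (3*x^2) dx + (0) dy + (0) dz; grad f = (3*x^2, 0, 0)

For a 0-form f, d f = (∂f/∂x) dx + (∂f/∂y) dy + (∂f/∂z) dz. The components of the vector representation are exactly the entries of grad f in Cartesian coordinates:
  ∂f/∂x = 3*x^2
  ∂f/∂y = 0
  ∂f/∂z = 0.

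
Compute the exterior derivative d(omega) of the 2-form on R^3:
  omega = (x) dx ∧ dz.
d(omega) = 0

For a 2-form omega = sum_{i<j} g_{ij} dx_i ∧ dx_j, the exterior derivative is
  d(omega) = sum_{i<j} d(g_{ij}) ∧ dx_i ∧ dx_j = sum_{i<j, k} (∂g_{ij}/∂x_k) dx_k ∧ dx_i ∧ dx_j.
Expand each term, using dx_k ∧ dx_i ∧ dx_j = sgn(permutation) dx_{(a)} ∧ dx_{(b)} ∧ dx_{(c)} with (a < b < c) sorted:

Collecting like 3-forms: d(omega) = 0.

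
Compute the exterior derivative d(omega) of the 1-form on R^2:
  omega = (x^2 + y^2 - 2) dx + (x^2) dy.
d(omega) = (2*x - 2*y) dx ∧ dy

For a 1-form omega = sum_i f_i dx_i, the exterior derivative is
  d(omega) = sum_{i < j} (∂f_j/∂x_i - ∂f_i/∂x_j) dx_i ∧ dx_j.
  coefficient of dx ∧ dy: ∂f_2/∂x - ∂f_1/∂y = ∂(x^2)/∂x - ∂(x^2 + y^2 - 2)/∂y = 2*x - 2*y
Assembling: d(omega) = (2*x - 2*y) dx ∧ dy.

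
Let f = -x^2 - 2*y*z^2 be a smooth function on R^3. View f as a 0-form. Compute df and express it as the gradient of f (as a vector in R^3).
df = (-2*x) dx + (-2*z^2) dy + (-4*y*z) dz; grad f = (-2*x, -2*z^2, -4*y*z)

For a 0-form f, d f = (∂f/∂x) dx + (∂f/∂y) dy + (∂f/∂z) dz. The components of the vector representation are exactly the entries of grad f in Cartesian coordinates:
  ∂f/∂x = -2*x
  ∂f/∂y = -2*z^2
  ∂f/∂z = -4*y*z.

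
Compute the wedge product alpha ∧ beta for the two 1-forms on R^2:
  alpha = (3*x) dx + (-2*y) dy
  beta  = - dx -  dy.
alpha ∧ beta = (-3*x - 2*y) dx ∧ dy

Distribute the wedge, using dx_i ∧ dx_j = -dx_j ∧ dx_i and dx_i ∧ dx_i = 0. For each pair (i, j) with i < j, the coefficient of dx_i ∧ dx_j in alpha ∧ beta is (alpha_i * beta_j - alpha_j * beta_i). Collecting: alpha ∧ beta = (-3*x - 2*y) dx ∧ dy.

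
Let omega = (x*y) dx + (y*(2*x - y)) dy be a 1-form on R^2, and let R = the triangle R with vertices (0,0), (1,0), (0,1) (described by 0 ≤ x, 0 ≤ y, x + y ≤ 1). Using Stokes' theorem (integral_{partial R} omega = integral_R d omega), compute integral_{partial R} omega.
integral_(partial R) omega = 1/6

Stokes: integral_partial_R omega = integral_R d omega with d omega = (∂Q/∂x - ∂P/∂y) dx ∧ dy.
  ∂Q/∂x = 2*y
  ∂P/∂y = x
  integrand = ∂Q/∂x - ∂P/∂y = -x + 2*y.
Integrating over R: integral_0^1 integral_0^{1-x} (-x + 2*y) dy dx = 1/6.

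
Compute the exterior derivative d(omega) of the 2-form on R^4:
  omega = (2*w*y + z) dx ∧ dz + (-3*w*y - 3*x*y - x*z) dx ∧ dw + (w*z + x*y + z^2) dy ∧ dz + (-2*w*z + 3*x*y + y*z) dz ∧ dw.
d(omega) = (-2*w + y) dx ∧ dy ∧ dz + (x + 5*y) dx ∧ dz ∧ dw + (3*w + 3*x) dx ∧ dy ∧ dw + (3*x + 2*z) dy ∧ dz ∧ dw

For a 2-form omega = sum_{i<j} g_{ij} dx_i ∧ dx_j, the exterior derivative is
  d(omega) = sum_{i<j} d(g_{ij}) ∧ dx_i ∧ dx_j = sum_{i<j, k} (∂g_{ij}/∂x_k) dx_k ∧ dx_i ∧ dx_j.
Expand each term, using dx_k ∧ dx_i ∧ dx_j = sgn(permutation) dx_{(a)} ∧ dx_{(b)} ∧ dx_{(c)} with (a < b < c) sorted:
  d(2*w*y + z) includes (∂/∂y)(2*w*y + z) dy = (2*w) dy, which multiplied by dx ∧ dz gives (-2*w) dx ∧ dy ∧ dz
  d(2*w*y + z) includes (∂/∂w)(2*w*y + z) dw = (2*y) dw, which multiplied by dx ∧ dz gives (2*y) dx ∧ dz ∧ dw
  d(-3*w*y - 3*x*y - x*z) includes (∂/∂y)(-3*w*y - 3*x*y - x*z) dy = (-3*w - 3*x) dy, which multiplied by dx ∧ dw gives (3*w + 3*x) dx ∧ dy ∧ dw
  d(-3*w*y - 3*x*y - x*z) includes (∂/∂z)(-3*w*y - 3*x*y - x*z) dz = (-x) dz, which multiplied by dx ∧ dw gives (x) dx ∧ dz ∧ dw
  d(w*z + x*y + z^2) includes (∂/∂x)(w*z + x*y + z^2) dx = (y) dx, which multiplied by dy ∧ dz gives (y) dx ∧ dy ∧ dz
  d(w*z + x*y + z^2) includes (∂/∂w)(w*z + x*y + z^2) dw = (z) dw, which multiplied by dy ∧ dz gives (z) dy ∧ dz ∧ dw
  d(-2*w*z + 3*x*y + y*z) includes (∂/∂x)(-2*w*z + 3*x*y + y*z) dx = (3*y) dx, which multiplied by dz ∧ dw gives (3*y) dx ∧ dz ∧ dw
  d(-2*w*z + 3*x*y + y*z) includes (∂/∂y)(-2*w*z + 3*x*y + y*z) dy = (3*x + z) dy, which multiplied by dz ∧ dw gives (3*x + z) dy ∧ dz ∧ dw
Collecting like 3-forms: d(omega) = (-2*w + y) dx ∧ dy ∧ dz + (x + 5*y) dx ∧ dz ∧ dw + (3*w + 3*x) dx ∧ dy ∧ dw + (3*x + 2*z) dy ∧ dz ∧ dw.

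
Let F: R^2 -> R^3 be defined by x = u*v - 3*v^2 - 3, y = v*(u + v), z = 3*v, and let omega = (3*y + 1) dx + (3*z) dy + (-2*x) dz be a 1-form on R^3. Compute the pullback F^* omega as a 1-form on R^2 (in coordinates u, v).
F^* omega = (v*(3*u*v + 3*v^2 + 9*v + 1)) du + (3*u^2*v - 15*u*v^2 + 3*u*v + u - 18*v^3 + 36*v^2 - 6*v + 18) dv

Using F^*(f dg) = (f ∘ F) d(g ∘ F), substitute each coordinate x_i by F_i(u, v) in f_i, and replace dx_i by d F_i = (∂F_i/∂u) du + (∂F_i/∂v) dv.
  For the x component: f_1(F) = 3*u*v + 3*v^2 + 1; d F_1 = (v) du + (u - 6*v) dv
  For the y component: f_2(F) = 9*v; d F_2 = (v) du + (u + 2*v) dv
  For the z component: f_3(F) = -2*u*v + 6*v^2 + 6; d F_3 = (0) du + (3) dv
Combining and collecting du, dv coefficients:
  coeff of du: v*(3*u*v + 3*v^2 + 9*v + 1)
  coeff of dv: 3*u^2*v - 15*u*v^2 + 3*u*v + u - 18*v^3 + 36*v^2 - 6*v + 18
F^* omega = (v*(3*u*v + 3*v^2 + 9*v + 1)) du + (3*u^2*v - 15*u*v^2 + 3*u*v + u - 18*v^3 + 36*v^2 - 6*v + 18) dv.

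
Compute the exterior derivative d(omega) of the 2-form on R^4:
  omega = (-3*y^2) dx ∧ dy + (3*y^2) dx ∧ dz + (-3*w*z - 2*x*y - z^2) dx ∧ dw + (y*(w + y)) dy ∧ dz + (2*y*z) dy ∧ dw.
d(omega) = (-6*y) dx ∧ dy ∧ dz + (2*x) dx ∧ dy ∧ dw + (3*w + 2*z) dx ∧ dz ∧ dw + (-y) dy ∧ dz ∧ dw

For a 2-form omega = sum_{i<j} g_{ij} dx_i ∧ dx_j, the exterior derivative is
  d(omega) = sum_{i<j} d(g_{ij}) ∧ dx_i ∧ dx_j = sum_{i<j, k} (∂g_{ij}/∂x_k) dx_k ∧ dx_i ∧ dx_j.
Expand each term, using dx_k ∧ dx_i ∧ dx_j = sgn(permutation) dx_{(a)} ∧ dx_{(b)} ∧ dx_{(c)} with (a < b < c) sorted:
  d(3*y^2) includes (∂/∂y)(3*y^2) dy = (6*y) dy, which multiplied by dx ∧ dz gives (-6*y) dx ∧ dy ∧ dz
  d(-3*w*z - 2*x*y - z^2) includes (∂/∂y)(-3*w*z - 2*x*y - z^2) dy = (-2*x) dy, which multiplied by dx ∧ dw gives (2*x) dx ∧ dy ∧ dw
  d(-3*w*z - 2*x*y - z^2) includes (∂/∂z)(-3*w*z - 2*x*y - z^2) dz = (-3*w - 2*z) dz, which multiplied by dx ∧ dw gives (3*w + 2*z) dx ∧ dz ∧ dw
  d(y*(w + y)) includes (∂/∂w)(y*(w + y)) dw = (y) dw, which multiplied by dy ∧ dz gives (y) dy ∧ dz ∧ dw
  d(2*y*z) includes (∂/∂z)(2*y*z) dz = (2*y) dz, which multiplied by dy ∧ dw gives (-2*y) dy ∧ dz ∧ dw
Collecting like 3-forms: d(omega) = (-6*y) dx ∧ dy ∧ dz + (2*x) dx ∧ dy ∧ dw + (3*w + 2*z) dx ∧ dz ∧ dw + (-y) dy ∧ dz ∧ dw.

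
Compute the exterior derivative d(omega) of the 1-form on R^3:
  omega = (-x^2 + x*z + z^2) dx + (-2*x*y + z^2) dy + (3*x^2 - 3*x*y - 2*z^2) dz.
d(omega) = (-2*y) dx ∧ dy + (5*x - 3*y - 2*z) dx ∧ dz + (-3*x - 2*z) dy ∧ dz

For a 1-form omega = sum_i f_i dx_i, the exterior derivative is
  d(omega) = sum_{i < j} (∂f_j/∂x_i - ∂f_i/∂x_j) dx_i ∧ dx_j.
  coefficient of dx ∧ dy: ∂f_2/∂x - ∂f_1/∂y = ∂(-2*x*y + z^2)/∂x - ∂(-x^2 + x*z + z^2)/∂y = -2*y
  coefficient of dx ∧ dz: ∂f_3/∂x - ∂f_1/∂z = ∂(3*x^2 - 3*x*y - 2*z^2)/∂x - ∂(-x^2 + x*z + z^2)/∂z = 5*x - 3*y - 2*z
  coefficient of dy ∧ dz: ∂f_3/∂y - ∂f_2/∂z = ∂(3*x^2 - 3*x*y - 2*z^2)/∂y - ∂(-2*x*y + z^2)/∂z = -3*x - 2*z
Assembling: d(omega) = (-2*y) dx ∧ dy + (5*x - 3*y - 2*z) dx ∧ dz + (-3*x - 2*z) dy ∧ dz.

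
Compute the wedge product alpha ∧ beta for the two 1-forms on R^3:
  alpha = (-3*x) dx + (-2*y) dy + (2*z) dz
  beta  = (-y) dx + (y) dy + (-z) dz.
alpha ∧ beta = (-y*(3*x + 2*y)) dx ∧ dy + (z*(3*x + 2*y)) dx ∧ dz

Distribute the wedge, using dx_i ∧ dx_j = -dx_j ∧ dx_i and dx_i ∧ dx_i = 0. For each pair (i, j) with i < j, the coefficient of dx_i ∧ dx_j in alpha ∧ beta is (alpha_i * beta_j - alpha_j * beta_i). Collecting: alpha ∧ beta = (-y*(3*x + 2*y)) dx ∧ dy + (z*(3*x + 2*y)) dx ∧ dz.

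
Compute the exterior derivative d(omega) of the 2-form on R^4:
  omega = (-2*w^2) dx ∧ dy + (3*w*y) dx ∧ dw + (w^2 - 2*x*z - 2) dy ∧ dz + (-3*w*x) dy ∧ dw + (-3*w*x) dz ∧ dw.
d(omega) = (-10*w) dx ∧ dy ∧ dw + (-2*z) dx ∧ dy ∧ dz + (2*w) dy ∧ dz ∧ dw + (-3*w) dx ∧ dz ∧ dw

For a 2-form omega = sum_{i<j} g_{ij} dx_i ∧ dx_j, the exterior derivative is
  d(omega) = sum_{i<j} d(g_{ij}) ∧ dx_i ∧ dx_j = sum_{i<j, k} (∂g_{ij}/∂x_k) dx_k ∧ dx_i ∧ dx_j.
Expand each term, using dx_k ∧ dx_i ∧ dx_j = sgn(permutation) dx_{(a)} ∧ dx_{(b)} ∧ dx_{(c)} with (a < b < c) sorted:
  d(-2*w^2) includes (∂/∂w)(-2*w^2) dw = (-4*w) dw, which multiplied by dx ∧ dy gives (-4*w) dx ∧ dy ∧ dw
  d(3*w*y) includes (∂/∂y)(3*w*y) dy = (3*w) dy, which multiplied by dx ∧ dw gives (-3*w) dx ∧ dy ∧ dw
  d(w^2 - 2*x*z - 2) includes (∂/∂x)(w^2 - 2*x*z - 2) dx = (-2*z) dx, which multiplied by dy ∧ dz gives (-2*z) dx ∧ dy ∧ dz
  d(w^2 - 2*x*z - 2) includes (∂/∂w)(w^2 - 2*x*z - 2) dw = (2*w) dw, which multiplied by dy ∧ dz gives (2*w) dy ∧ dz ∧ dw
  d(-3*w*x) includes (∂/∂x)(-3*w*x) dx = (-3*w) dx, which multiplied by dy ∧ dw gives (-3*w) dx ∧ dy ∧ dw
  d(-3*w*x) includes (∂/∂x)(-3*w*x) dx = (-3*w) dx, which multiplied by dz ∧ dw gives (-3*w) dx ∧ dz ∧ dw
Collecting like 3-forms: d(omega) = (-10*w) dx ∧ dy ∧ dw + (-2*z) dx ∧ dy ∧ dz + (2*w) dy ∧ dz ∧ dw + (-3*w) dx ∧ dz ∧ dw.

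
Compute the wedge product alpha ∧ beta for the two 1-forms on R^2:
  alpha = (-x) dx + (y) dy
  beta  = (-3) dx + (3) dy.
alpha ∧ beta = (-3*x + 3*y) dx ∧ dy

Distribute the wedge, using dx_i ∧ dx_j = -dx_j ∧ dx_i and dx_i ∧ dx_i = 0. For each pair (i, j) with i < j, the coefficient of dx_i ∧ dx_j in alpha ∧ beta is (alpha_i * beta_j - alpha_j * beta_i). Collecting: alpha ∧ beta = (-3*x + 3*y) dx ∧ dy.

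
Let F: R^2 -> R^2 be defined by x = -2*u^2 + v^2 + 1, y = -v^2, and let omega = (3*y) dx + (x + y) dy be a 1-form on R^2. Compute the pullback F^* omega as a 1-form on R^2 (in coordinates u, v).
F^* omega = (12*u*v^2) du + (2*v*(2*u^2 - 3*v^2 - 1)) dv

Using F^*(f dg) = (f ∘ F) d(g ∘ F), substitute each coordinate x_i by F_i(u, v) in f_i, and replace dx_i by d F_i = (∂F_i/∂u) du + (∂F_i/∂v) dv.
  For the x component: f_1(F) = -3*v^2; d F_1 = (-4*u) du + (2*v) dv
  For the y component: f_2(F) = 1 - 2*u^2; d F_2 = (0) du + (-2*v) dv
Combining and collecting du, dv coefficients:
  coeff of du: 12*u*v^2
  coeff of dv: 2*v*(2*u^2 - 3*v^2 - 1)
F^* omega = (12*u*v^2) du + (2*v*(2*u^2 - 3*v^2 - 1)) dv.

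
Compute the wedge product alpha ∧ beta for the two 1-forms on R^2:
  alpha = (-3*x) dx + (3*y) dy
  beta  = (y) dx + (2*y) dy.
alpha ∧ beta = (-3*y*(2*x + y)) dx ∧ dy

Distribute the wedge, using dx_i ∧ dx_j = -dx_j ∧ dx_i and dx_i ∧ dx_i = 0. For each pair (i, j) with i < j, the coefficient of dx_i ∧ dx_j in alpha ∧ beta is (alpha_i * beta_j - alpha_j * beta_i). Collecting: alpha ∧ beta = (-3*y*(2*x + y)) dx ∧ dy.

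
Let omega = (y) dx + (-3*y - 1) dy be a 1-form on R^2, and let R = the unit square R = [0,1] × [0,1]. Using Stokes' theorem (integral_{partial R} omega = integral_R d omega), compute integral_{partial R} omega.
integral_(partial R) omega = -1

Stokes: integral_partial_R omega = integral_R d omega with d omega = (∂Q/∂x - ∂P/∂y) dx ∧ dy.
  ∂Q/∂x = 0
  ∂P/∂y = 1
  integrand = ∂Q/∂x - ∂P/∂y = -1.
Integrating over R: integral_0^1 integral_0^1 (-1) dx dy = -1.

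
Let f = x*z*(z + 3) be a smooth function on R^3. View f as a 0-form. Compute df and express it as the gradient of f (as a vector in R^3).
df = (z*(z + 3)) dx + (0) dy + (x*(2*z + 3)) dz; grad f = (z*(z + 3), 0, x*(2*z + 3))

For a 0-form f, d f = (∂f/∂x) dx + (∂f/∂y) dy + (∂f/∂z) dz. The components of the vector representation are exactly the entries of grad f in Cartesian coordinates:
  ∂f/∂x = z*(z + 3)
  ∂f/∂y = 0
  ∂f/∂z = x*(2*z + 3).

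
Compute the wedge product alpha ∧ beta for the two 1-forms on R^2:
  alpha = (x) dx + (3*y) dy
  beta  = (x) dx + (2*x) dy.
alpha ∧ beta = (x*(2*x - 3*y)) dx ∧ dy

Distribute the wedge, using dx_i ∧ dx_j = -dx_j ∧ dx_i and dx_i ∧ dx_i = 0. For each pair (i, j) with i < j, the coefficient of dx_i ∧ dx_j in alpha ∧ beta is (alpha_i * beta_j - alpha_j * beta_i). Collecting: alpha ∧ beta = (x*(2*x - 3*y)) dx ∧ dy.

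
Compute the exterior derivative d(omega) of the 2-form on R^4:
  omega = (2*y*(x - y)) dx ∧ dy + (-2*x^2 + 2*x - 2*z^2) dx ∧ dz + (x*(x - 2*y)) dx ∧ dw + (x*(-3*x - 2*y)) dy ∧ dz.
d(omega) = (2*x) dx ∧ dy ∧ dw + (-6*x - 2*y) dx ∧ dy ∧ dz

For a 2-form omega = sum_{i<j} g_{ij} dx_i ∧ dx_j, the exterior derivative is
  d(omega) = sum_{i<j} d(g_{ij}) ∧ dx_i ∧ dx_j = sum_{i<j, k} (∂g_{ij}/∂x_k) dx_k ∧ dx_i ∧ dx_j.
Expand each term, using dx_k ∧ dx_i ∧ dx_j = sgn(permutation) dx_{(a)} ∧ dx_{(b)} ∧ dx_{(c)} with (a < b < c) sorted:
  d(x*(x - 2*y)) includes (∂/∂y)(x*(x - 2*y)) dy = (-2*x) dy, which multiplied by dx ∧ dw gives (2*x) dx ∧ dy ∧ dw
  d(x*(-3*x - 2*y)) includes (∂/∂x)(x*(-3*x - 2*y)) dx = (-6*x - 2*y) dx, which multiplied by dy ∧ dz gives (-6*x - 2*y) dx ∧ dy ∧ dz
Collecting like 3-forms: d(omega) = (2*x) dx ∧ dy ∧ dw + (-6*x - 2*y) dx ∧ dy ∧ dz.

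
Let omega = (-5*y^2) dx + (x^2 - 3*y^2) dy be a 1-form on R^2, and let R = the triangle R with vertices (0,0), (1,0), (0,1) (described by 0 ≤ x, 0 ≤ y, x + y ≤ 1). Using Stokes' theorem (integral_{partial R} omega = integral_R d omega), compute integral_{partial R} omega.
integral_(partial R) omega = 2

Stokes: integral_partial_R omega = integral_R d omega with d omega = (∂Q/∂x - ∂P/∂y) dx ∧ dy.
  ∂Q/∂x = 2*x
  ∂P/∂y = -10*y
  integrand = ∂Q/∂x - ∂P/∂y = 2*x + 10*y.
Integrating over R: integral_0^1 integral_0^{1-x} (2*x + 10*y) dy dx = 2.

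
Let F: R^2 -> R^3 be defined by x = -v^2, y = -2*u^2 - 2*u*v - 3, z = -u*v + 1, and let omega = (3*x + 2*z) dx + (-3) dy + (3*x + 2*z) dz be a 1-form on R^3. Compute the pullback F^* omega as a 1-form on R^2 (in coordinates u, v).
F^* omega = (2*u*v^2 + 12*u + 3*v^3 + 4*v) du + (2*u^2*v + 7*u*v^2 + 4*u + 6*v^3 - 4*v) dv

Using F^*(f dg) = (f ∘ F) d(g ∘ F), substitute each coordinate x_i by F_i(u, v) in f_i, and replace dx_i by d F_i = (∂F_i/∂u) du + (∂F_i/∂v) dv.
  For the x component: f_1(F) = -2*u*v - 3*v^2 + 2; d F_1 = (0) du + (-2*v) dv
  For the y component: f_2(F) = -3; d F_2 = (-4*u - 2*v) du + (-2*u) dv
  For the z component: f_3(F) = -2*u*v - 3*v^2 + 2; d F_3 = (-v) du + (-u) dv
Combining and collecting du, dv coefficients:
  coeff of du: 2*u*v^2 + 12*u + 3*v^3 + 4*v
  coeff of dv: 2*u^2*v + 7*u*v^2 + 4*u + 6*v^3 - 4*v
F^* omega = (2*u*v^2 + 12*u + 3*v^3 + 4*v) du + (2*u^2*v + 7*u*v^2 + 4*u + 6*v^3 - 4*v) dv.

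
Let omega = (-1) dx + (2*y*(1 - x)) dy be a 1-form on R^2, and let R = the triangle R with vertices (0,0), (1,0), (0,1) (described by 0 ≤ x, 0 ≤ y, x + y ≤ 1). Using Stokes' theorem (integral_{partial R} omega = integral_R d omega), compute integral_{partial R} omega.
integral_(partial R) omega = -1/3

Stokes: integral_partial_R omega = integral_R d omega with d omega = (∂Q/∂x - ∂P/∂y) dx ∧ dy.
  ∂Q/∂x = -2*y
  ∂P/∂y = 0
  integrand = ∂Q/∂x - ∂P/∂y = -2*y.
Integrating over R: integral_0^1 integral_0^{1-x} (-2*y) dy dx = -1/3.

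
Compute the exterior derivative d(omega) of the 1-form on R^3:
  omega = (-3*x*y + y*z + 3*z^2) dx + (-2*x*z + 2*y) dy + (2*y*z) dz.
d(omega) = (3*x - 3*z) dx ∧ dy + (-y - 6*z) dx ∧ dz + (2*x + 2*z) dy ∧ dz

For a 1-form omega = sum_i f_i dx_i, the exterior derivative is
  d(omega) = sum_{i < j} (∂f_j/∂x_i - ∂f_i/∂x_j) dx_i ∧ dx_j.
  coefficient of dx ∧ dy: ∂f_2/∂x - ∂f_1/∂y = ∂(-2*x*z + 2*y)/∂x - ∂(-3*x*y + y*z + 3*z^2)/∂y = 3*x - 3*z
  coefficient of dx ∧ dz: ∂f_3/∂x - ∂f_1/∂z = ∂(2*y*z)/∂x - ∂(-3*x*y + y*z + 3*z^2)/∂z = -y - 6*z
  coefficient of dy ∧ dz: ∂f_3/∂y - ∂f_2/∂z = ∂(2*y*z)/∂y - ∂(-2*x*z + 2*y)/∂z = 2*x + 2*z
Assembling: d(omega) = (3*x - 3*z) dx ∧ dy + (-y - 6*z) dx ∧ dz + (2*x + 2*z) dy ∧ dz.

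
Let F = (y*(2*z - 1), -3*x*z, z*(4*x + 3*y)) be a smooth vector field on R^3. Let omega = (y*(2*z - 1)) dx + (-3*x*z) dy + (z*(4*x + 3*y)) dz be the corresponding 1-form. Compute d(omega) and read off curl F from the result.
d(omega) = (3*x + 3*z) dy ∧ dz + (2*y - 4*z) dz ∧ dx + (1 - 5*z) dx ∧ dy; curl F = (3*x + 3*z, 2*y - 4*z, 1 - 5*z)

d omega = sum_{i<j} (∂f_j/∂x_i - ∂f_i/∂x_j) dx_i ∧ dx_j. Under the identification (dy ∧ dz, dz ∧ dx, dx ∧ dy) ↔ (e_x, e_y, e_z), the coefficients are exactly the components of curl F. Compute:
  ∂R/∂y - ∂Q/∂z = (3*z) - (-3*x) = 3*x + 3*z
  ∂P/∂z - ∂R/∂x = (2*y) - (4*z) = 2*y - 4*z
  ∂Q/∂x - ∂P/∂y = (-3*z) - (2*z - 1) = 1 - 5*z.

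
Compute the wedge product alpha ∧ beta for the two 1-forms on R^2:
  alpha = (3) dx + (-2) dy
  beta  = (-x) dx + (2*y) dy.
alpha ∧ beta = (-2*x + 6*y) dx ∧ dy

Distribute the wedge, using dx_i ∧ dx_j = -dx_j ∧ dx_i and dx_i ∧ dx_i = 0. For each pair (i, j) with i < j, the coefficient of dx_i ∧ dx_j in alpha ∧ beta is (alpha_i * beta_j - alpha_j * beta_i). Collecting: alpha ∧ beta = (-2*x + 6*y) dx ∧ dy.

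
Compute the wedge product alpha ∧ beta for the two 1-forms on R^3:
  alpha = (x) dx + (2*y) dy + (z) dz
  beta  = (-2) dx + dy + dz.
alpha ∧ beta = (x + 4*y) dx ∧ dy + (x + 2*z) dx ∧ dz + (2*y - z) dy ∧ dz

Distribute the wedge, using dx_i ∧ dx_j = -dx_j ∧ dx_i and dx_i ∧ dx_i = 0. For each pair (i, j) with i < j, the coefficient of dx_i ∧ dx_j in alpha ∧ beta is (alpha_i * beta_j - alpha_j * beta_i). Collecting: alpha ∧ beta = (x + 4*y) dx ∧ dy + (x + 2*z) dx ∧ dz + (2*y - z) dy ∧ dz.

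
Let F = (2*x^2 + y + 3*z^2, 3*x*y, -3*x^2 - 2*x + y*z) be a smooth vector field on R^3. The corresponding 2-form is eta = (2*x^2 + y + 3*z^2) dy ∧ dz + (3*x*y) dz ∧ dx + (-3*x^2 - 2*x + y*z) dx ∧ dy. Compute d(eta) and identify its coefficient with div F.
d(eta) = (7*x + y) dx ∧ dy ∧ dz; div F = 7*x + y

For a 2-form in R^3 of the form above, applying d gives a 3-form with coefficient ∂P/∂x + ∂Q/∂y + ∂R/∂z:
  ∂P/∂x = 4*x
  ∂Q/∂y = 3*x
  ∂R/∂z = y
Sum = 7*x + y, which is exactly div F.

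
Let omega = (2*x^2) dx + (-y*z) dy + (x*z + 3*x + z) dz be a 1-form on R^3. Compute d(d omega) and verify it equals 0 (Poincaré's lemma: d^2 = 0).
d(d omega) = 0

Step 1: d omega = sum_{i<j} (∂f_j/∂x_i - ∂f_i/∂x_j) dx_i ∧ dx_j:
  coeff of dx ∧ dy: 0
  coeff of dx ∧ dz: z + 3
  coeff of dy ∧ dz: y
Step 2: Apply d again to each 2-form coefficient. The only possible 3-form in R^3 is dx ∧ dy ∧ dz, with coefficient
  ∂(coeff of dy∧dz)/∂x - ∂(coeff of dx∧dz)/∂y + ∂(coeff of dx∧dy)/∂z
  = ∂/∂x (y) - ∂/∂y (z + 3) + ∂/∂z (0).
Each of these terms simplifies to sums of mixed partials that cancel in pairs. The result is 0 (by equality of mixed partials for smooth functions — Schwarz / Clairaut).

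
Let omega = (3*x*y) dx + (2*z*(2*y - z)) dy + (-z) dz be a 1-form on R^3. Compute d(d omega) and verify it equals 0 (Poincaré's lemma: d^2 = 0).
d(d omega) = 0

Step 1: d omega = sum_{i<j} (∂f_j/∂x_i - ∂f_i/∂x_j) dx_i ∧ dx_j:
  coeff of dx ∧ dy: -3*x
  coeff of dx ∧ dz: 0
  coeff of dy ∧ dz: -4*y + 4*z
Step 2: Apply d again to each 2-form coefficient. The only possible 3-form in R^3 is dx ∧ dy ∧ dz, with coefficient
  ∂(coeff of dy∧dz)/∂x - ∂(coeff of dx∧dz)/∂y + ∂(coeff of dx∧dy)/∂z
  = ∂/∂x (-4*y + 4*z) - ∂/∂y (0) + ∂/∂z (-3*x).
Each of these terms simplifies to sums of mixed partials that cancel in pairs. The result is 0 (by equality of mixed partials for smooth functions — Schwarz / Clairaut).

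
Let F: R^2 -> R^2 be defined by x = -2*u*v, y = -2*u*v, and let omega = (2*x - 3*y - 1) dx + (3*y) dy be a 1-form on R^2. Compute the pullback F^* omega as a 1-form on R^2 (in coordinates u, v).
F^* omega = (2*v*(4*u*v + 1)) du + (2*u*(4*u*v + 1)) dv

Using F^*(f dg) = (f ∘ F) d(g ∘ F), substitute each coordinate x_i by F_i(u, v) in f_i, and replace dx_i by d F_i = (∂F_i/∂u) du + (∂F_i/∂v) dv.
  For the x component: f_1(F) = 2*u*v - 1; d F_1 = (-2*v) du + (-2*u) dv
  For the y component: f_2(F) = -6*u*v; d F_2 = (-2*v) du + (-2*u) dv
Combining and collecting du, dv coefficients:
  coeff of du: 2*v*(4*u*v + 1)
  coeff of dv: 2*u*(4*u*v + 1)
F^* omega = (2*v*(4*u*v + 1)) du + (2*u*(4*u*v + 1)) dv.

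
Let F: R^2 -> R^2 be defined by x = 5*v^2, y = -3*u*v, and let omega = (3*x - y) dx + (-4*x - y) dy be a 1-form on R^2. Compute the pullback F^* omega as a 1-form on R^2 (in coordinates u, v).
F^* omega = (v^2*(-9*u + 60*v)) du + (3*v*(-3*u^2 + 30*u*v + 50*v^2)) dv

Using F^*(f dg) = (f ∘ F) d(g ∘ F), substitute each coordinate x_i by F_i(u, v) in f_i, and replace dx_i by d F_i = (∂F_i/∂u) du + (∂F_i/∂v) dv.
  For the x component: f_1(F) = 3*v*(u + 5*v); d F_1 = (0) du + (10*v) dv
  For the y component: f_2(F) = v*(3*u - 20*v); d F_2 = (-3*v) du + (-3*u) dv
Combining and collecting du, dv coefficients:
  coeff of du: v^2*(-9*u + 60*v)
  coeff of dv: 3*v*(-3*u^2 + 30*u*v + 50*v^2)
F^* omega = (v^2*(-9*u + 60*v)) du + (3*v*(-3*u^2 + 30*u*v + 50*v^2)) dv.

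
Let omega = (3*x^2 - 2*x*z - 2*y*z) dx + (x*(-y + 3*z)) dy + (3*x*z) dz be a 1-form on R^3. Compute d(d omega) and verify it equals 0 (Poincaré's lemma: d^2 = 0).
d(d omega) = 0

Step 1: d omega = sum_{i<j} (∂f_j/∂x_i - ∂f_i/∂x_j) dx_i ∧ dx_j:
  coeff of dx ∧ dy: -y + 5*z
  coeff of dx ∧ dz: 2*x + 2*y + 3*z
  coeff of dy ∧ dz: -3*x
Step 2: Apply d again to each 2-form coefficient. The only possible 3-form in R^3 is dx ∧ dy ∧ dz, with coefficient
  ∂(coeff of dy∧dz)/∂x - ∂(coeff of dx∧dz)/∂y + ∂(coeff of dx∧dy)/∂z
  = ∂/∂x (-3*x) - ∂/∂y (2*x + 2*y + 3*z) + ∂/∂z (-y + 5*z).
Each of these terms simplifies to sums of mixed partials that cancel in pairs. The result is 0 (by equality of mixed partials for smooth functions — Schwarz / Clairaut).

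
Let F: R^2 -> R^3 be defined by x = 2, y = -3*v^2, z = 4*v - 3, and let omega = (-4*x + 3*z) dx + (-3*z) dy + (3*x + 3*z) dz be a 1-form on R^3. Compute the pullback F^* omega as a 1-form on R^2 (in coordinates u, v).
F^* omega = (72*v^2 - 6*v - 12) dv

Using F^*(f dg) = (f ∘ F) d(g ∘ F), substitute each coordinate x_i by F_i(u, v) in f_i, and replace dx_i by d F_i = (∂F_i/∂u) du + (∂F_i/∂v) dv.
  For the x component: f_1(F) = 12*v - 17; d F_1 = (0) du + (0) dv
  For the y component: f_2(F) = 9 - 12*v; d F_2 = (0) du + (-6*v) dv
  For the z component: f_3(F) = 12*v - 3; d F_3 = (0) du + (4) dv
Combining and collecting du, dv coefficients:
  coeff of du: 0
  coeff of dv: 72*v^2 - 6*v - 12
F^* omega = (72*v^2 - 6*v - 12) dv.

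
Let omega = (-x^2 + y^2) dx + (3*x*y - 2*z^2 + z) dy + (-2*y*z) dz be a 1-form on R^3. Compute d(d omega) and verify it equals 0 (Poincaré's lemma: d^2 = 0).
d(d omega) = 0

Step 1: d omega = sum_{i<j} (∂f_j/∂x_i - ∂f_i/∂x_j) dx_i ∧ dx_j:
  coeff of dx ∧ dy: y
  coeff of dx ∧ dz: 0
  coeff of dy ∧ dz: 2*z - 1
Step 2: Apply d again to each 2-form coefficient. The only possible 3-form in R^3 is dx ∧ dy ∧ dz, with coefficient
  ∂(coeff of dy∧dz)/∂x - ∂(coeff of dx∧dz)/∂y + ∂(coeff of dx∧dy)/∂z
  = ∂/∂x (2*z - 1) - ∂/∂y (0) + ∂/∂z (y).
Each of these terms simplifies to sums of mixed partials that cancel in pairs. The result is 0 (by equality of mixed partials for smooth functions — Schwarz / Clairaut).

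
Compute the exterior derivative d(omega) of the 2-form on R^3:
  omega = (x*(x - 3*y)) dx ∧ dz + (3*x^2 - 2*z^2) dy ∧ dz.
d(omega) = (9*x) dx ∧ dy ∧ dz

For a 2-form omega = sum_{i<j} g_{ij} dx_i ∧ dx_j, the exterior derivative is
  d(omega) = sum_{i<j} d(g_{ij}) ∧ dx_i ∧ dx_j = sum_{i<j, k} (∂g_{ij}/∂x_k) dx_k ∧ dx_i ∧ dx_j.
Expand each term, using dx_k ∧ dx_i ∧ dx_j = sgn(permutation) dx_{(a)} ∧ dx_{(b)} ∧ dx_{(c)} with (a < b < c) sorted:
  d(x*(x - 3*y)) includes (∂/∂y)(x*(x - 3*y)) dy = (-3*x) dy, which multiplied by dx ∧ dz gives (3*x) dx ∧ dy ∧ dz
  d(3*x^2 - 2*z^2) includes (∂/∂x)(3*x^2 - 2*z^2) dx = (6*x) dx, which multiplied by dy ∧ dz gives (6*x) dx ∧ dy ∧ dz
Collecting like 3-forms: d(omega) = (9*x) dx ∧ dy ∧ dz.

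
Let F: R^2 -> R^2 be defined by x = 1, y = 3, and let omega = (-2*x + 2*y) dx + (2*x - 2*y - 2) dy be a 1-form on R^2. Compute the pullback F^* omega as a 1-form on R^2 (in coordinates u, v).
F^* omega = 0

Using F^*(f dg) = (f ∘ F) d(g ∘ F), substitute each coordinate x_i by F_i(u, v) in f_i, and replace dx_i by d F_i = (∂F_i/∂u) du + (∂F_i/∂v) dv.
  For the x component: f_1(F) = 4; d F_1 = (0) du + (0) dv
  For the y component: f_2(F) = -6; d F_2 = (0) du + (0) dv
Combining and collecting du, dv coefficients:
  coeff of du: 0
  coeff of dv: 0
F^* omega = 0.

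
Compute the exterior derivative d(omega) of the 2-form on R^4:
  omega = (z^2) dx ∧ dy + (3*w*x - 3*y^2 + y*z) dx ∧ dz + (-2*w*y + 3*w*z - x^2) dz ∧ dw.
d(omega) = (6*y + z) dx ∧ dy ∧ dz + (x) dx ∧ dz ∧ dw + (-2*w) dy ∧ dz ∧ dw

For a 2-form omega = sum_{i<j} g_{ij} dx_i ∧ dx_j, the exterior derivative is
  d(omega) = sum_{i<j} d(g_{ij}) ∧ dx_i ∧ dx_j = sum_{i<j, k} (∂g_{ij}/∂x_k) dx_k ∧ dx_i ∧ dx_j.
Expand each term, using dx_k ∧ dx_i ∧ dx_j = sgn(permutation) dx_{(a)} ∧ dx_{(b)} ∧ dx_{(c)} with (a < b < c) sorted:
  d(z^2) includes (∂/∂z)(z^2) dz = (2*z) dz, which multiplied by dx ∧ dy gives (2*z) dx ∧ dy ∧ dz
  d(3*w*x - 3*y^2 + y*z) includes (∂/∂y)(3*w*x - 3*y^2 + y*z) dy = (-6*y + z) dy, which multiplied by dx ∧ dz gives (6*y - z) dx ∧ dy ∧ dz
  d(3*w*x - 3*y^2 + y*z) includes (∂/∂w)(3*w*x - 3*y^2 + y*z) dw = (3*x) dw, which multiplied by dx ∧ dz gives (3*x) dx ∧ dz ∧ dw
  d(-2*w*y + 3*w*z - x^2) includes (∂/∂x)(-2*w*y + 3*w*z - x^2) dx = (-2*x) dx, which multiplied by dz ∧ dw gives (-2*x) dx ∧ dz ∧ dw
  d(-2*w*y + 3*w*z - x^2) includes (∂/∂y)(-2*w*y + 3*w*z - x^2) dy = (-2*w) dy, which multiplied by dz ∧ dw gives (-2*w) dy ∧ dz ∧ dw
Collecting like 3-forms: d(omega) = (6*y + z) dx ∧ dy ∧ dz + (x) dx ∧ dz ∧ dw + (-2*w) dy ∧ dz ∧ dw.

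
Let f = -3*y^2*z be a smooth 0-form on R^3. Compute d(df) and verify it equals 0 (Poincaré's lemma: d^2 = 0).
d(df) = 0

Step 1: df = sum_i (∂f/∂x_i) dx_i = (0) dx + (-6*y*z) dy + (-3*y^2) dz.
Step 2: Apply d again. Using the 1-form formula, the coefficient of dx ∧ dy in d(df) is ∂^2 f/∂x ∂y - ∂^2 f/∂y ∂x = (0) - (0) = 0 (equality of mixed partials for smooth f).
Similarly for dx ∧ dz and dy ∧ dz — all coefficients vanish. So d(df) = 0.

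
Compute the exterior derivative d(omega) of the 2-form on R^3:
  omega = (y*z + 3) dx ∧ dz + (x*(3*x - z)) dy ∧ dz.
d(omega) = (6*x - 2*z) dx ∧ dy ∧ dz

For a 2-form omega = sum_{i<j} g_{ij} dx_i ∧ dx_j, the exterior derivative is
  d(omega) = sum_{i<j} d(g_{ij}) ∧ dx_i ∧ dx_j = sum_{i<j, k} (∂g_{ij}/∂x_k) dx_k ∧ dx_i ∧ dx_j.
Expand each term, using dx_k ∧ dx_i ∧ dx_j = sgn(permutation) dx_{(a)} ∧ dx_{(b)} ∧ dx_{(c)} with (a < b < c) sorted:
  d(y*z + 3) includes (∂/∂y)(y*z + 3) dy = (z) dy, which multiplied by dx ∧ dz gives (-z) dx ∧ dy ∧ dz
  d(x*(3*x - z)) includes (∂/∂x)(x*(3*x - z)) dx = (6*x - z) dx, which multiplied by dy ∧ dz gives (6*x - z) dx ∧ dy ∧ dz
Collecting like 3-forms: d(omega) = (6*x - 2*z) dx ∧ dy ∧ dz.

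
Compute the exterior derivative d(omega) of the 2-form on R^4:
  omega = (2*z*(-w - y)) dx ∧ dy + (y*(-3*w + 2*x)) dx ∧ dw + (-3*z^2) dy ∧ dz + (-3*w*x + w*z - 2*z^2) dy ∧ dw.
d(omega) = (-2*w - 2*y) dx ∧ dy ∧ dz + (-2*x - 2*z) dx ∧ dy ∧ dw + (-w + 4*z) dy ∧ dz ∧ dw

For a 2-form omega = sum_{i<j} g_{ij} dx_i ∧ dx_j, the exterior derivative is
  d(omega) = sum_{i<j} d(g_{ij}) ∧ dx_i ∧ dx_j = sum_{i<j, k} (∂g_{ij}/∂x_k) dx_k ∧ dx_i ∧ dx_j.
Expand each term, using dx_k ∧ dx_i ∧ dx_j = sgn(permutation) dx_{(a)} ∧ dx_{(b)} ∧ dx_{(c)} with (a < b < c) sorted:
  d(2*z*(-w - y)) includes (∂/∂z)(2*z*(-w - y)) dz = (-2*w - 2*y) dz, which multiplied by dx ∧ dy gives (-2*w - 2*y) dx ∧ dy ∧ dz
  d(2*z*(-w - y)) includes (∂/∂w)(2*z*(-w - y)) dw = (-2*z) dw, which multiplied by dx ∧ dy gives (-2*z) dx ∧ dy ∧ dw
  d(y*(-3*w + 2*x)) includes (∂/∂y)(y*(-3*w + 2*x)) dy = (-3*w + 2*x) dy, which multiplied by dx ∧ dw gives (3*w - 2*x) dx ∧ dy ∧ dw
  d(-3*w*x + w*z - 2*z^2) includes (∂/∂x)(-3*w*x + w*z - 2*z^2) dx = (-3*w) dx, which multiplied by dy ∧ dw gives (-3*w) dx ∧ dy ∧ dw
  d(-3*w*x + w*z - 2*z^2) includes (∂/∂z)(-3*w*x + w*z - 2*z^2) dz = (w - 4*z) dz, which multiplied by dy ∧ dw gives (-w + 4*z) dy ∧ dz ∧ dw
Collecting like 3-forms: d(omega) = (-2*w - 2*y) dx ∧ dy ∧ dz + (-2*x - 2*z) dx ∧ dy ∧ dw + (-w + 4*z) dy ∧ dz ∧ dw.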